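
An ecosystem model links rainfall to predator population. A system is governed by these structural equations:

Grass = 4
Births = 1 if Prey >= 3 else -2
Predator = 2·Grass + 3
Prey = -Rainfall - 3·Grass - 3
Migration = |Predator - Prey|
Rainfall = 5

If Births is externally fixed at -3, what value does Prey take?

do(Births=-3) replaces the equation Births = 1 if Prey >= 3 else -2 with the constant Births = -3.
Prey is not downstream of the intervention, so its value is determined by the original equations.
Prey = -Rainfall - 3·Grass - 3  [with Rainfall=5, Grass=4]  = -20

-20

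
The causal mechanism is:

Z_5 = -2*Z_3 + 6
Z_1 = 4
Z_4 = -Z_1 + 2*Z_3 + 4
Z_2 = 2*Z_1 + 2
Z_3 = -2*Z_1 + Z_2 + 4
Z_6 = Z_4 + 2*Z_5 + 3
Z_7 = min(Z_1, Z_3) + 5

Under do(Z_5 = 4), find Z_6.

23

The intervention breaks the incoming arrows to Z_5: Z_5 = -2*Z_3 + 6 no longer applies, and Z_5 = 4.
Z_2 = 2*Z_1 + 2  [with Z_1=4]  = 10
Z_3 = -2*Z_1 + Z_2 + 4  [with Z_1=4, Z_2=10]  = 6
Z_4 = -Z_1 + 2*Z_3 + 4  [with Z_1=4, Z_3=6]  = 12
Z_6 = Z_4 + 2*Z_5 + 3  [with Z_4=12, Z_5=4]  = 23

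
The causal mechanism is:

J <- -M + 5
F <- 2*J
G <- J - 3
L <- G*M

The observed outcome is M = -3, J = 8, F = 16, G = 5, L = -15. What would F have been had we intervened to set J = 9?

18

The intervention breaks the incoming arrows to J: J <- -M + 5 no longer applies, and J = 9.
F = 2*J  [with J=9]  = 18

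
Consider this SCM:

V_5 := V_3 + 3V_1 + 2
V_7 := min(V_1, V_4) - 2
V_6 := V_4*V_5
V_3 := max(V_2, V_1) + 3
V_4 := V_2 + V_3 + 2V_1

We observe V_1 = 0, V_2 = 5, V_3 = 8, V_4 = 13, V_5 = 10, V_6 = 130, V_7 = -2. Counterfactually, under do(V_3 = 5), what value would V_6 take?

70

The intervention breaks the incoming arrows to V_3: V_3 := max(V_2, V_1) + 3 no longer applies, and V_3 = 5.
V_4 = V_2 + V_3 + 2V_1  [with V_2=5, V_3=5, V_1=0]  = 10
V_5 = V_3 + 3V_1 + 2  [with V_3=5, V_1=0]  = 7
V_6 = V_4*V_5  [with V_4=10, V_5=7]  = 70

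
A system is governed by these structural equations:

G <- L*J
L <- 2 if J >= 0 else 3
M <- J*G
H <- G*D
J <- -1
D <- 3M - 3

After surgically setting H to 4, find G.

do(H=4) replaces the equation H <- G*D with the constant H = 4.
G is not downstream of the intervention, so its value is determined by the original equations.
L = 2 if J >= 0 else 3  [with J=-1]  = 3
G = L*J  [with L=3, J=-1]  = -3

-3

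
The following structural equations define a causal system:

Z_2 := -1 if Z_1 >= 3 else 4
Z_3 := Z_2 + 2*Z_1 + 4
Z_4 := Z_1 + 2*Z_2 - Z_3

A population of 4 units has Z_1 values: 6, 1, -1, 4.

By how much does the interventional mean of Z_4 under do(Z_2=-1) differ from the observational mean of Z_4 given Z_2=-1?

2.5

Every unit gets Z_2=-1 under the intervention. Z_4 values become -11, -6, -4, -9; E[Z_4|do(Z_2=-1)] = -7.5.
E[Z_4|Z_2=-1] averages over only the 2 units with Z_2=-1 (Z_1 = 6, 4): Z_4 = -11, -9, mean -10.
Difference = -7.5 − (-10) = 2.5.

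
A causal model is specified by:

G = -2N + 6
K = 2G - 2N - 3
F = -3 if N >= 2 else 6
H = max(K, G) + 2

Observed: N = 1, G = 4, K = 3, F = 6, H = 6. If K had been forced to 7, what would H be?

9

do(K=7) replaces the equation K = 2G - 2N - 3 with the constant K = 7.
G = -2N + 6  [with N=1]  = 4
H = max(K, G) + 2  [with K=7, G=4]  = 9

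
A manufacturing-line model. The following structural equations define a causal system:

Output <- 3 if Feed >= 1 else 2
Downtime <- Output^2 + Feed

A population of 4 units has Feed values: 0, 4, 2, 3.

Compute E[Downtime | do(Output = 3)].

11.25

do(Output=3) breaks Output's dependence on Feed. With Output=3 fixed, Downtime across the units is 9, 13, 11, 12, mean 11.25.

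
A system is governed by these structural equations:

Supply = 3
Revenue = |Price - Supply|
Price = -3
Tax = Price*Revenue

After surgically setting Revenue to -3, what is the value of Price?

Under do(Revenue=-3), the mechanism Revenue = |Price - Supply| is discarded; Revenue is fixed at -3.
Price is not downstream of the intervention, so its value is determined by the original equations.

-3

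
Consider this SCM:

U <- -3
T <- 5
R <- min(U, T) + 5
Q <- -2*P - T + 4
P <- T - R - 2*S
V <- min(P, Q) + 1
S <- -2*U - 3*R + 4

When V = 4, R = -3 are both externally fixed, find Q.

Setting V = 4, R = -3 by intervention discards those variables' equations.
S = -2*U - 3*R + 4  [with U=-3, R=-3]  = 19
P = T - R - 2*S  [with T=5, R=-3, S=19]  = -30
Q = -2*P - T + 4  [with P=-30, T=5]  = 59

59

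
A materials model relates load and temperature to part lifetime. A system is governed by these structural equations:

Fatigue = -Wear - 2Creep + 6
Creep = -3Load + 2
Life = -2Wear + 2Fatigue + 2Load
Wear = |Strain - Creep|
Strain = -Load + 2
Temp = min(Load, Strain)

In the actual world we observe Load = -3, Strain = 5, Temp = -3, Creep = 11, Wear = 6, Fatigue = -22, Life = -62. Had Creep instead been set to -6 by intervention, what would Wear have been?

11

Intervening sets Creep = -6 and removes its equation (Creep = -3Load + 2).
Strain = -Load + 2  [with Load=-3]  = 5
Wear = |Strain - Creep|  [with Strain=5, Creep=-6]  = 11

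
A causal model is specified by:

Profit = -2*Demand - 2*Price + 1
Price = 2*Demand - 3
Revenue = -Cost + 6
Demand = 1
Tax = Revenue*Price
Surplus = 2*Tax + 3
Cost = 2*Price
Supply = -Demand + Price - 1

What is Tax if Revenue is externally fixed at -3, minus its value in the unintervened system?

11

The intervention breaks the incoming arrows to Revenue: Revenue = -Cost + 6 no longer applies, and Revenue = -3.
Price = 2*Demand - 3  [with Demand=1]  = -1
Tax = Revenue*Price  [with Revenue=-3, Price=-1]  = 3
Without intervention: Price = 2*Demand - 3  [with Demand=1]  = -1; Cost = 2*Price  [with Price=-1]  = -2; Revenue = -Cost + 6  [with Cost=-2]  = 8; Tax = Revenue*Price  [with Revenue=8, Price=-1]  = -8.
Change = 3 − (-8) = 11.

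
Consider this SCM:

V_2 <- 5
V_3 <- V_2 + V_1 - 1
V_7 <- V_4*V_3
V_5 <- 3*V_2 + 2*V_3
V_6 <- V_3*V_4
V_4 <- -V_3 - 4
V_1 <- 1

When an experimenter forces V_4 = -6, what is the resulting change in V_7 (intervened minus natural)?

15

The intervention breaks the incoming arrows to V_4: V_4 <- -V_3 - 4 no longer applies, and V_4 = -6.
V_3 = V_2 + V_1 - 1  [with V_2=5, V_1=1]  = 5
V_7 = V_4*V_3  [with V_4=-6, V_3=5]  = -30
Without intervention: V_3 = V_2 + V_1 - 1  [with V_2=5, V_1=1]  = 5; V_4 = -V_3 - 4  [with V_3=5]  = -9; V_7 = V_4*V_3  [with V_4=-9, V_3=5]  = -45.
Change = -30 − (-45) = 15.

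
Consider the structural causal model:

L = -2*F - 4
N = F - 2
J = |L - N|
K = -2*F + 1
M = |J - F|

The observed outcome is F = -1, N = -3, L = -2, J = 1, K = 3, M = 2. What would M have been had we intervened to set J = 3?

Under do(J=3), the mechanism J = |L - N| is discarded; J is fixed at 3.
M = |J - F|  [with J=3, F=-1]  = 4

4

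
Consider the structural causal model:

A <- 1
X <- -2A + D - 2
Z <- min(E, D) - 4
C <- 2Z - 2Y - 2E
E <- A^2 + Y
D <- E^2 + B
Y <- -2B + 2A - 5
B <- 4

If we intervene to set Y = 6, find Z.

3

The intervention breaks the incoming arrows to Y: Y <- -2B + 2A - 5 no longer applies, and Y = 6.
E = A^2 + Y  [with A=1, Y=6]  = 7
D = E^2 + B  [with E=7, B=4]  = 53
Z = min(E, D) - 4  [with E=7, D=53]  = 3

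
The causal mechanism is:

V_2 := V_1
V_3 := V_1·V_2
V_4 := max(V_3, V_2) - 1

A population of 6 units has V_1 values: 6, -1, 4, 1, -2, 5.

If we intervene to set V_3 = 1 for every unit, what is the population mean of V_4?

The intervention sets V_3=1 in all 6 units regardless of V_1. Recomputing V_4 per unit gives 5, 0, 3, 0, 0, 4; average 2.

2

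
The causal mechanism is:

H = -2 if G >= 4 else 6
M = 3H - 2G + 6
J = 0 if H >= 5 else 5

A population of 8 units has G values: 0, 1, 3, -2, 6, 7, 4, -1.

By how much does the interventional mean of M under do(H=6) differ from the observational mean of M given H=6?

-4.1

do(H=6) breaks H's dependence on G. With H=6 fixed, M across the units is 24, 22, 18, 28, 12, 10, 16, 26, mean 19.5.
Observing H=6 restricts to units where H's equation naturally yields 6: G ∈ {0, 1, 3, -2, -1}. In that subpopulation M = 24, 22, 18, 28, 26, mean 23.6.
Difference = 19.5 − 23.6 = -4.1.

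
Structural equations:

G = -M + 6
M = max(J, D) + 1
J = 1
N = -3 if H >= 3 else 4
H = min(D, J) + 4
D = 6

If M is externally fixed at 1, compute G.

The intervention breaks the incoming arrows to M: M = max(J, D) + 1 no longer applies, and M = 1.
G = -M + 6  [with M=1]  = 5

5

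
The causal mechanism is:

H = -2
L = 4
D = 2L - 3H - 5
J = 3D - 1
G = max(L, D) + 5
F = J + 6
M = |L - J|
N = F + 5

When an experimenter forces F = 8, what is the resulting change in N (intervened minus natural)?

-24

Intervening sets F = 8 and removes its equation (F = J + 6).
N = F + 5  [with F=8]  = 13
Without intervention: D = 2L - 3H - 5  [with L=4, H=-2]  = 9; J = 3D - 1  [with D=9]  = 26; F = J + 6  [with J=26]  = 32; N = F + 5  [with F=32]  = 37.
Change = 13 − 37 = -24.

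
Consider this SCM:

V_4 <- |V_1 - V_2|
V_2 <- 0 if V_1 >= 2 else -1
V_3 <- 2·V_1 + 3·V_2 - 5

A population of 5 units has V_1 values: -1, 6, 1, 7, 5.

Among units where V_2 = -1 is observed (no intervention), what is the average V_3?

-8

Conditioning on V_2=-1 selects the 2 unit(s) with V_1 ∈ {-1, 1}. Their V_3 values: -10, -6. Mean = -8.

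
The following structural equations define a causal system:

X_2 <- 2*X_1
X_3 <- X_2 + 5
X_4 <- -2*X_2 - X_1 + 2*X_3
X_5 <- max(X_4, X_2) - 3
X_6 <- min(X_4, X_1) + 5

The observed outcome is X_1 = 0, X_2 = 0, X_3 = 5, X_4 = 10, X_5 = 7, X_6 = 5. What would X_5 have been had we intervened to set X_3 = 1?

-1

do(X_3=1) replaces the equation X_3 <- X_2 + 5 with the constant X_3 = 1.
X_2 = 2*X_1  [with X_1=0]  = 0
X_4 = -2*X_2 - X_1 + 2*X_3  [with X_2=0, X_1=0, X_3=1]  = 2
X_5 = max(X_4, X_2) - 3  [with X_4=2, X_2=0]  = -1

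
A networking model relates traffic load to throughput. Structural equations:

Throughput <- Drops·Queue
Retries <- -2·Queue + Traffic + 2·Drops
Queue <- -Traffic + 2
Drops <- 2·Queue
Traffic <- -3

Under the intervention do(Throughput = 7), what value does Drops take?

do(Throughput=7) replaces the equation Throughput <- Drops·Queue with the constant Throughput = 7.
Drops is not downstream of the intervention, so its value is determined by the original equations.
Queue = -Traffic + 2  [with Traffic=-3]  = 5
Drops = 2·Queue  [with Queue=5]  = 10

10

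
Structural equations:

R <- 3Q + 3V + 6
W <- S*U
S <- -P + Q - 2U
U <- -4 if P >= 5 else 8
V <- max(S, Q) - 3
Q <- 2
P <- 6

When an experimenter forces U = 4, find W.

The intervention breaks the incoming arrows to U: U <- -4 if P >= 5 else 8 no longer applies, and U = 4.
S = -P + Q - 2U  [with P=6, Q=2, U=4]  = -12
W = S*U  [with S=-12, U=4]  = -48

-48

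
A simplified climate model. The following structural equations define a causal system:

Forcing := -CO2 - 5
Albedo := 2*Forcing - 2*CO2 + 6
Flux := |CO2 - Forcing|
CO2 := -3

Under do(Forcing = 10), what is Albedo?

The intervention breaks the incoming arrows to Forcing: Forcing := -CO2 - 5 no longer applies, and Forcing = 10.
Albedo = 2*Forcing - 2*CO2 + 6  [with Forcing=10, CO2=-3]  = 32

32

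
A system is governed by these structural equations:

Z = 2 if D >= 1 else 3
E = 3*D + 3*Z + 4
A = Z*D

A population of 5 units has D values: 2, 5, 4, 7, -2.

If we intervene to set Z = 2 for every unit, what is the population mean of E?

Under do(Z=2), Z's equation is replaced by Z=2 for every unit. Per-unit E: 16, 25, 22, 31, 4. Mean = 19.6.

19.6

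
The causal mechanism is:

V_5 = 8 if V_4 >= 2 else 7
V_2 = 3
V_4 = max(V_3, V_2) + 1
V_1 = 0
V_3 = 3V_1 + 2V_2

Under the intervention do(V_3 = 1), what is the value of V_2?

Under do(V_3=1), the mechanism V_3 = 3V_1 + 2V_2 is discarded; V_3 is fixed at 1.
Since V_2 is not a descendant of the intervened variable, it is unaffected.

3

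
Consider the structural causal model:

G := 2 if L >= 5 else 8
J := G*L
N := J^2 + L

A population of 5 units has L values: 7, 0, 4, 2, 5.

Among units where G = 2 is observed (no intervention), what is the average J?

Observing G=2 restricts to units where G's equation naturally yields 2: L ∈ {7, 5}. In that subpopulation J = 14, 10, mean 12.

12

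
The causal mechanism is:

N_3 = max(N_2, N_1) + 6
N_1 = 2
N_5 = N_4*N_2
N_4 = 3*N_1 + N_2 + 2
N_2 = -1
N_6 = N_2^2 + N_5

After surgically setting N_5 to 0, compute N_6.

The intervention breaks the incoming arrows to N_5: N_5 = N_4*N_2 no longer applies, and N_5 = 0.
N_6 = N_2^2 + N_5  [with N_2=-1, N_5=0]  = 1

1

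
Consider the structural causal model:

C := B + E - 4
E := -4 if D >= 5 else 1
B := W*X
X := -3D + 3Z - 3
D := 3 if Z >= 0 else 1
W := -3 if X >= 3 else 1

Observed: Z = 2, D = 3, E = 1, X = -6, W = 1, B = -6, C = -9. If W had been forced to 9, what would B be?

The intervention breaks the incoming arrows to W: W := -3 if X >= 3 else 1 no longer applies, and W = 9.
D = 3 if Z >= 0 else 1  [with Z=2]  = 3
X = -3D + 3Z - 3  [with D=3, Z=2]  = -6
B = W*X  [with W=9, X=-6]  = -54

-54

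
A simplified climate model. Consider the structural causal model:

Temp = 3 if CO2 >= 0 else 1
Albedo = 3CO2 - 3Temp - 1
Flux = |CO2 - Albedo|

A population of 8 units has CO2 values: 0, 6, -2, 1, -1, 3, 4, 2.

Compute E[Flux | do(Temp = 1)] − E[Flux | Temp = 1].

do(Temp=1) breaks Temp's dependence on CO2. With Temp=1 fixed, Flux across the units is 4, 8, 8, 2, 6, 2, 4, 0, mean 4.25.
Observing Temp=1 restricts to units where Temp's equation naturally yields 1: CO2 ∈ {-2, -1}. In that subpopulation Flux = 8, 6, mean 7.
Difference = 4.25 − 7 = -2.75.

-2.75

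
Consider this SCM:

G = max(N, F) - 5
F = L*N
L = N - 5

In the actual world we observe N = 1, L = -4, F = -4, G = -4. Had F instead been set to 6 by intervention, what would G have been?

The intervention breaks the incoming arrows to F: F = L*N no longer applies, and F = 6.
G = max(N, F) - 5  [with N=1, F=6]  = 1

1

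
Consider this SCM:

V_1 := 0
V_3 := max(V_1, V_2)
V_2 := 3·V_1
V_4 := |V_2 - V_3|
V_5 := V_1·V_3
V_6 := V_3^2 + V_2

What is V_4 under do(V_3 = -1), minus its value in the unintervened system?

The intervention breaks the incoming arrows to V_3: V_3 := max(V_1, V_2) no longer applies, and V_3 = -1.
V_2 = 3·V_1  [with V_1=0]  = 0
V_4 = |V_2 - V_3|  [with V_2=0, V_3=-1]  = 1
Without intervention: V_2 = 3·V_1  [with V_1=0]  = 0; V_3 = max(V_1, V_2)  [with V_1=0, V_2=0]  = 0; V_4 = |V_2 - V_3|  [with V_2=0, V_3=0]  = 0.
Change = 1 − 0 = 1.

1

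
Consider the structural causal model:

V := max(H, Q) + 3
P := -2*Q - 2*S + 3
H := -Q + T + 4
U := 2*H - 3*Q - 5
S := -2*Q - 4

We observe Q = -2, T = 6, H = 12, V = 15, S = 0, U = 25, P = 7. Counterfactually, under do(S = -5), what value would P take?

Under do(S=-5), the mechanism S := -2*Q - 4 is discarded; S is fixed at -5.
P = -2*Q - 2*S + 3  [with Q=-2, S=-5]  = 17

17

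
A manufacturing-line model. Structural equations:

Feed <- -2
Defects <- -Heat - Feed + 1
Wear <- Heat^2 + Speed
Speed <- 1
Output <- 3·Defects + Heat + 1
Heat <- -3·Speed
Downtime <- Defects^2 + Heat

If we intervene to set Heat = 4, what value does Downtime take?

The intervention breaks the incoming arrows to Heat: Heat <- -3·Speed no longer applies, and Heat = 4.
Defects = -Heat - Feed + 1  [with Heat=4, Feed=-2]  = -1
Downtime = Defects^2 + Heat  [with Defects=-1, Heat=4]  = 5

5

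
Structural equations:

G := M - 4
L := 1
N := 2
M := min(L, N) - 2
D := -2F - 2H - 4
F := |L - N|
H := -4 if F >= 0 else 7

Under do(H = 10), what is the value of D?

Under do(H=10), the mechanism H := -4 if F >= 0 else 7 is discarded; H is fixed at 10.
F = |L - N|  [with L=1, N=2]  = 1
D = -2F - 2H - 4  [with F=1, H=10]  = -26

-26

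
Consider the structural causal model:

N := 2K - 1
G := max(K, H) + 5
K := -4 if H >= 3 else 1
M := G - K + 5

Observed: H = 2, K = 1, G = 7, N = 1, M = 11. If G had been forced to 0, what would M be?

4

do(G=0) replaces the equation G := max(K, H) + 5 with the constant G = 0.
K = -4 if H >= 3 else 1  [with H=2]  = 1
M = G - K + 5  [with G=0, K=1]  = 4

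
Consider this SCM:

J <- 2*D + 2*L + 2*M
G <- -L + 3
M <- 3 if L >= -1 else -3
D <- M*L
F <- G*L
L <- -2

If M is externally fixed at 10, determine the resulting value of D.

The intervention breaks the incoming arrows to M: M <- 3 if L >= -1 else -3 no longer applies, and M = 10.
D = M*L  [with M=10, L=-2]  = -20

-20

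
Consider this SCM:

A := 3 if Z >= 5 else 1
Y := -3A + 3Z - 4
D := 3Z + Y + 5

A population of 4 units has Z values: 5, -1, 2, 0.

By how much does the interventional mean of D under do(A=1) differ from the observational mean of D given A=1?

7

The intervention sets A=1 in all 4 units regardless of Z. Recomputing D per unit gives 28, -8, 10, -2; average 7.
Conditioning on A=1 selects the 3 unit(s) with Z ∈ {-1, 2, 0}. Their D values: -8, 10, -2. Mean = 0.
Difference = 7 − 0 = 7.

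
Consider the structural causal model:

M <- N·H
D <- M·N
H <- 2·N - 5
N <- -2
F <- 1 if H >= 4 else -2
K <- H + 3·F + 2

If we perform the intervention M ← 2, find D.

The intervention breaks the incoming arrows to M: M <- N·H no longer applies, and M = 2.
D = M·N  [with M=2, N=-2]  = -4

-4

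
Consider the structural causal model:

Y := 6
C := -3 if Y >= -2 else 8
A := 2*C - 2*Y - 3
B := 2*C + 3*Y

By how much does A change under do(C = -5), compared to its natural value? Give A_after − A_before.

The intervention breaks the incoming arrows to C: C := -3 if Y >= -2 else 8 no longer applies, and C = -5.
A = 2*C - 2*Y - 3  [with C=-5, Y=6]  = -25
Without intervention: C = -3 if Y >= -2 else 8  [with Y=6]  = -3; A = 2*C - 2*Y - 3  [with C=-3, Y=6]  = -21.
Change = -25 − (-21) = -4.

-4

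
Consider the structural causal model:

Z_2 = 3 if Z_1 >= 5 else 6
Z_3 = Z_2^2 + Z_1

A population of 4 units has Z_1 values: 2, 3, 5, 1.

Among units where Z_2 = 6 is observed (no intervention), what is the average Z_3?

E[Z_3|Z_2=6] averages over only the 3 units with Z_2=6 (Z_1 = 2, 3, 1): Z_3 = 38, 39, 37, mean 38.

38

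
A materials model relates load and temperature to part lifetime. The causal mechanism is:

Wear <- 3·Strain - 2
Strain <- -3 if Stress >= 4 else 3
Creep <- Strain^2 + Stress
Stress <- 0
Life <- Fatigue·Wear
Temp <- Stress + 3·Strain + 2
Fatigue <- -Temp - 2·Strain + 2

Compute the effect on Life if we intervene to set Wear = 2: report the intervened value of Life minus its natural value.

75

Under do(Wear=2), the mechanism Wear <- 3·Strain - 2 is discarded; Wear is fixed at 2.
Strain = -3 if Stress >= 4 else 3  [with Stress=0]  = 3
Temp = Stress + 3·Strain + 2  [with Stress=0, Strain=3]  = 11
Fatigue = -Temp - 2·Strain + 2  [with Temp=11, Strain=3]  = -15
Life = Fatigue·Wear  [with Fatigue=-15, Wear=2]  = -30
Without intervention: Strain = -3 if Stress >= 4 else 3  [with Stress=0]  = 3; Temp = Stress + 3·Strain + 2  [with Stress=0, Strain=3]  = 11; Wear = 3·Strain - 2  [with Strain=3]  = 7; Fatigue = -Temp - 2·Strain + 2  [with Temp=11, Strain=3]  = -15; Life = Fatigue·Wear  [with Fatigue=-15, Wear=7]  = -105.
Change = -30 − (-105) = 75.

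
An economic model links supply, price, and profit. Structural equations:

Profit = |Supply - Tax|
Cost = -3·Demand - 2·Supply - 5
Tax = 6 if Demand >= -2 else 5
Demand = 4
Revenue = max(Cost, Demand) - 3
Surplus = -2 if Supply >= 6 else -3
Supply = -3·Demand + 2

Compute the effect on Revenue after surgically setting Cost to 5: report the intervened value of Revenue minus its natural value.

The intervention breaks the incoming arrows to Cost: Cost = -3·Demand - 2·Supply - 5 no longer applies, and Cost = 5.
Revenue = max(Cost, Demand) - 3  [with Cost=5, Demand=4]  = 2
Without intervention: Supply = -3·Demand + 2  [with Demand=4]  = -10; Cost = -3·Demand - 2·Supply - 5  [with Demand=4, Supply=-10]  = 3; Revenue = max(Cost, Demand) - 3  [with Cost=3, Demand=4]  = 1.
Change = 2 − 1 = 1.

1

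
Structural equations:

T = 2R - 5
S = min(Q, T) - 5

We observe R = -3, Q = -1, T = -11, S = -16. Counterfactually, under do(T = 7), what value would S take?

-6

The intervention breaks the incoming arrows to T: T = 2R - 5 no longer applies, and T = 7.
S = min(Q, T) - 5  [with Q=-1, T=7]  = -6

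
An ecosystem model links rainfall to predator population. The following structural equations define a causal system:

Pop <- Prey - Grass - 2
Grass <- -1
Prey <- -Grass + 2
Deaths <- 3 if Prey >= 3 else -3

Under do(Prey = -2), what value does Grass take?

Under do(Prey=-2), the mechanism Prey <- -Grass + 2 is discarded; Prey is fixed at -2.
Grass is not downstream of the intervention, so its value is determined by the original equations.

-1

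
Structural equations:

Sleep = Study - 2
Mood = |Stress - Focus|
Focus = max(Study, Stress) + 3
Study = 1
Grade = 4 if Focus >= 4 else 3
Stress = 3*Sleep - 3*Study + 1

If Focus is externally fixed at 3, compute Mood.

8

Intervening sets Focus = 3 and removes its equation (Focus = max(Study, Stress) + 3).
Sleep = Study - 2  [with Study=1]  = -1
Stress = 3*Sleep - 3*Study + 1  [with Sleep=-1, Study=1]  = -5
Mood = |Stress - Focus|  [with Stress=-5, Focus=3]  = 8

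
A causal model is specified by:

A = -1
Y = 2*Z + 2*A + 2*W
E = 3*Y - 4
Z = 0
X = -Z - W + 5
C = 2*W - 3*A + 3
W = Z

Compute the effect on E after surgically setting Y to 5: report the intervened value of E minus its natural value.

Intervening sets Y = 5 and removes its equation (Y = 2*Z + 2*A + 2*W).
E = 3*Y - 4  [with Y=5]  = 11
Without intervention: W = Z  [with Z=0]  = 0; Y = 2*Z + 2*A + 2*W  [with Z=0, A=-1, W=0]  = -2; E = 3*Y - 4  [with Y=-2]  = -10.
Change = 11 − (-10) = 21.

21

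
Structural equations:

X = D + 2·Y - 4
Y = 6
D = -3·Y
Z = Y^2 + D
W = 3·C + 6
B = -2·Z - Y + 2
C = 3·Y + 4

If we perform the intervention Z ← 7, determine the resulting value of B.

Intervening sets Z = 7 and removes its equation (Z = Y^2 + D).
B = -2·Z - Y + 2  [with Z=7, Y=6]  = -18

-18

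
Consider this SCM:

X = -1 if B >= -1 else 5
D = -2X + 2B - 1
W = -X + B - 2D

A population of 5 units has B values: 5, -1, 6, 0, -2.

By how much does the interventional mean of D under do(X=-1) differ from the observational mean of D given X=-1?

Every unit gets X=-1 under the intervention. D values become 11, -1, 13, 1, -3; E[D|do(X=-1)] = 4.2.
Observing X=-1 restricts to units where X's equation naturally yields -1: B ∈ {5, -1, 6, 0}. In that subpopulation D = 11, -1, 13, 1, mean 6.
Difference = 4.2 − 6 = -1.8.

-1.8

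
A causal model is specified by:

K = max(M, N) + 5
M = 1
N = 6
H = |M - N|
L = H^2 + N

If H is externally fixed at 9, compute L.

do(H=9) replaces the equation H = |M - N| with the constant H = 9.
L = H^2 + N  [with H=9, N=6]  = 87

87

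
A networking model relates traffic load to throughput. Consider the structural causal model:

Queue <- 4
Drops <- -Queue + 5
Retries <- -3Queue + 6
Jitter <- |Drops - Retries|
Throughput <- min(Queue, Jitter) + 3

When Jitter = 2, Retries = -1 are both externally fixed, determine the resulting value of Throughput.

The joint intervention fixes Jitter = 2, Retries = -1, removing each variable's own equation.
Throughput = min(Queue, Jitter) + 3  [with Queue=4, Jitter=2]  = 5

5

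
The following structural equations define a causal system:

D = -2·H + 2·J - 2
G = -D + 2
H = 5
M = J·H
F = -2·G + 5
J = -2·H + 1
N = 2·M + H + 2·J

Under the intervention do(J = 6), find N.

77

do(J=6) replaces the equation J = -2·H + 1 with the constant J = 6.
M = J·H  [with J=6, H=5]  = 30
N = 2·M + H + 2·J  [with M=30, H=5, J=6]  = 77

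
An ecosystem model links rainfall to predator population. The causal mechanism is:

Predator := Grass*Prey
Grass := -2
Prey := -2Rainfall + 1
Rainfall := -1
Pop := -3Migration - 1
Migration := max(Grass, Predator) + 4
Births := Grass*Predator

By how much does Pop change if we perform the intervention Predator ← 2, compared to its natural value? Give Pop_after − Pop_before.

-12

The intervention breaks the incoming arrows to Predator: Predator := Grass*Prey no longer applies, and Predator = 2.
Migration = max(Grass, Predator) + 4  [with Grass=-2, Predator=2]  = 6
Pop = -3Migration - 1  [with Migration=6]  = -19
Without intervention: Prey = -2Rainfall + 1  [with Rainfall=-1]  = 3; Predator = Grass*Prey  [with Grass=-2, Prey=3]  = -6; Migration = max(Grass, Predator) + 4  [with Grass=-2, Predator=-6]  = 2; Pop = -3Migration - 1  [with Migration=2]  = -7.
Change = -19 − (-7) = -12.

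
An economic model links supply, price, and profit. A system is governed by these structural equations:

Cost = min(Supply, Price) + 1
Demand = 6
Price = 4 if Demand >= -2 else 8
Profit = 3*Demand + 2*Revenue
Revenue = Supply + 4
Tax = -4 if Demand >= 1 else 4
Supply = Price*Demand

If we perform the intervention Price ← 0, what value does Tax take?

-4

Under do(Price=0), the mechanism Price = 4 if Demand >= -2 else 8 is discarded; Price is fixed at 0.
No directed path runs from Price to Tax, so Tax keeps its natural value.
Tax = -4 if Demand >= 1 else 4  [with Demand=6]  = -4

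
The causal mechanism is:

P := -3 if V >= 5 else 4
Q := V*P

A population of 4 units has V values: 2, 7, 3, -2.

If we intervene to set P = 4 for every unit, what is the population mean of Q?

10

Under do(P=4), P's equation is replaced by P=4 for every unit. Per-unit Q: 8, 28, 12, -8. Mean = 10.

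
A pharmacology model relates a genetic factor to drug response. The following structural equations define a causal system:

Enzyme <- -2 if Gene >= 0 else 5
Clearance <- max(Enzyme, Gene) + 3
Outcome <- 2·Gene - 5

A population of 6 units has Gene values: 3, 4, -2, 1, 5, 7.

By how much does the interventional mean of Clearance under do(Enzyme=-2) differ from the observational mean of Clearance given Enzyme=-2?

do(Enzyme=-2) breaks Enzyme's dependence on Gene. With Enzyme=-2 fixed, Clearance across the units is 6, 7, 1, 4, 8, 10, mean 6.
E[Clearance|Enzyme=-2] averages over only the 5 units with Enzyme=-2 (Gene = 3, 4, 1, 5, 7): Clearance = 6, 7, 4, 8, 10, mean 7.
Difference = 6 − 7 = -1.

-1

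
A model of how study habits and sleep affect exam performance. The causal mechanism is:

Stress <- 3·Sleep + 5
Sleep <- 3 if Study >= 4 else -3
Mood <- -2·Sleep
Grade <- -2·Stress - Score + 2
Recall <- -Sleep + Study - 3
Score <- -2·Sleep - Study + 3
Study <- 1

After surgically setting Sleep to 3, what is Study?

1

Under do(Sleep=3), the mechanism Sleep <- 3 if Study >= 4 else -3 is discarded; Sleep is fixed at 3.
Study is not downstream of the intervention, so its value is determined by the original equations.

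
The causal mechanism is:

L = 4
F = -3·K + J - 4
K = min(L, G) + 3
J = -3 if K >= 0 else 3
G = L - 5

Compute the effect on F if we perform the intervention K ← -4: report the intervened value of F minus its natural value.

do(K=-4) replaces the equation K = min(L, G) + 3 with the constant K = -4.
J = -3 if K >= 0 else 3  [with K=-4]  = 3
F = -3·K + J - 4  [with K=-4, J=3]  = 11
Without intervention: G = L - 5  [with L=4]  = -1; K = min(L, G) + 3  [with L=4, G=-1]  = 2; J = -3 if K >= 0 else 3  [with K=2]  = -3; F = -3·K + J - 4  [with K=2, J=-3]  = -13.
Change = 11 − (-13) = 24.

24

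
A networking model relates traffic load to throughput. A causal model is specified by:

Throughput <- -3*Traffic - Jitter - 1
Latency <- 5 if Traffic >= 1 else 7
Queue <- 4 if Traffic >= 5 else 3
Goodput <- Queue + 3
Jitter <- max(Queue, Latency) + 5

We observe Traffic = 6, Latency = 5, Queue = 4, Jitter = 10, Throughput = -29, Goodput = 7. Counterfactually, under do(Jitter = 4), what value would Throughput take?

Intervening sets Jitter = 4 and removes its equation (Jitter <- max(Queue, Latency) + 5).
Throughput = -3*Traffic - Jitter - 1  [with Traffic=6, Jitter=4]  = -23

-23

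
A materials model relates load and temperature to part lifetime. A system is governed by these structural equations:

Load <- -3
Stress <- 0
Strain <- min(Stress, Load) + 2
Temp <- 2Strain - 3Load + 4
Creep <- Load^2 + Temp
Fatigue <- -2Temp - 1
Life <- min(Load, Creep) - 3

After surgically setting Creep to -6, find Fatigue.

The intervention breaks the incoming arrows to Creep: Creep <- Load^2 + Temp no longer applies, and Creep = -6.
Since Fatigue is not a descendant of the intervened variable, it is unaffected.
Strain = min(Stress, Load) + 2  [with Stress=0, Load=-3]  = -1
Temp = 2Strain - 3Load + 4  [with Strain=-1, Load=-3]  = 11
Fatigue = -2Temp - 1  [with Temp=11]  = -23

-23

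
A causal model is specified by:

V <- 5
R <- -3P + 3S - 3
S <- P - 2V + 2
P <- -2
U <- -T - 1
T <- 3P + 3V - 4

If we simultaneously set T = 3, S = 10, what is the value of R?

33

Setting T = 3, S = 10 by intervention discards those variables' equations.
R = -3P + 3S - 3  [with P=-2, S=10]  = 33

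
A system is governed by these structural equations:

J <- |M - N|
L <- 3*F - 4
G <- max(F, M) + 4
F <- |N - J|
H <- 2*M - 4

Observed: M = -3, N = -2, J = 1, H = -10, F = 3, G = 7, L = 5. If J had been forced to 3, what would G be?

The intervention breaks the incoming arrows to J: J <- |M - N| no longer applies, and J = 3.
F = |N - J|  [with N=-2, J=3]  = 5
G = max(F, M) + 4  [with F=5, M=-3]  = 9

9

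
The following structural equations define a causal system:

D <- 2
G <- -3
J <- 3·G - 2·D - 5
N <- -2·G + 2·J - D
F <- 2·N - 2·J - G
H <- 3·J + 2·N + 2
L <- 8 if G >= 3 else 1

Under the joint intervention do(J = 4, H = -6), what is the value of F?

The joint intervention fixes J = 4, H = -6, removing each variable's own equation.
N = -2·G + 2·J - D  [with G=-3, J=4, D=2]  = 12
F = 2·N - 2·J - G  [with N=12, J=4, G=-3]  = 19

19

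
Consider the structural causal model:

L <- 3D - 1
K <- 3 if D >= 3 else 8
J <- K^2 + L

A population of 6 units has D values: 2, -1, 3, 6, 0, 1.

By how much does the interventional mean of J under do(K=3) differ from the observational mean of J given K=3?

-8

The intervention sets K=3 in all 6 units regardless of D. Recomputing J per unit gives 14, 5, 17, 26, 8, 11; average 13.5.
E[J|K=3] averages over only the 2 units with K=3 (D = 3, 6): J = 17, 26, mean 21.5.
Difference = 13.5 − 21.5 = -8.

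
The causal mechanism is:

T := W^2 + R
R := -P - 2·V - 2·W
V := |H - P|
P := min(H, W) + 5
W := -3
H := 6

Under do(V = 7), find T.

-1

Under do(V=7), the mechanism V := |H - P| is discarded; V is fixed at 7.
P = min(H, W) + 5  [with H=6, W=-3]  = 2
R = -P - 2·V - 2·W  [with P=2, V=7, W=-3]  = -10
T = W^2 + R  [with W=-3, R=-10]  = -1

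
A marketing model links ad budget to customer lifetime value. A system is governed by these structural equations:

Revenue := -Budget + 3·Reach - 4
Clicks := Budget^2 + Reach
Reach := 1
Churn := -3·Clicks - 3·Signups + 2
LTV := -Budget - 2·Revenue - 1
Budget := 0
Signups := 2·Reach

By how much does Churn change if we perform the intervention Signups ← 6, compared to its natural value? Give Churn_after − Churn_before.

-12

Intervening sets Signups = 6 and removes its equation (Signups := 2·Reach).
Clicks = Budget^2 + Reach  [with Budget=0, Reach=1]  = 1
Churn = -3·Clicks - 3·Signups + 2  [with Clicks=1, Signups=6]  = -19
Without intervention: Clicks = Budget^2 + Reach  [with Budget=0, Reach=1]  = 1; Signups = 2·Reach  [with Reach=1]  = 2; Churn = -3·Clicks - 3·Signups + 2  [with Clicks=1, Signups=2]  = -7.
Change = -19 − (-7) = -12.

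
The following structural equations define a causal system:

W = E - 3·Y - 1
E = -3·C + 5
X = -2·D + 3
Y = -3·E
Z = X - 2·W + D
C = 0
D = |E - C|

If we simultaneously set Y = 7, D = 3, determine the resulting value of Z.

The joint intervention fixes Y = 7, D = 3, removing each variable's own equation.
E = -3·C + 5  [with C=0]  = 5
X = -2·D + 3  [with D=3]  = -3
W = E - 3·Y - 1  [with E=5, Y=7]  = -17
Z = X - 2·W + D  [with X=-3, W=-17, D=3]  = 34

34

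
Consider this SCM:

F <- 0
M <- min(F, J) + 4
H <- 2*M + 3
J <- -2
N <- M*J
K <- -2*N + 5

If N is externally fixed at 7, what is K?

Intervening sets N = 7 and removes its equation (N <- M*J).
K = -2*N + 5  [with N=7]  = -9

-9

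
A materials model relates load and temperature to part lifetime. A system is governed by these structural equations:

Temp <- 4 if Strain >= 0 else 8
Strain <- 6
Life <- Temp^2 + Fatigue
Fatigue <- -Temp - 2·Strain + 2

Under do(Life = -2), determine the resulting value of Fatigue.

-14

Under do(Life=-2), the mechanism Life <- Temp^2 + Fatigue is discarded; Life is fixed at -2.
Since Fatigue is not a descendant of the intervened variable, it is unaffected.
Temp = 4 if Strain >= 0 else 8  [with Strain=6]  = 4
Fatigue = -Temp - 2·Strain + 2  [with Temp=4, Strain=6]  = -14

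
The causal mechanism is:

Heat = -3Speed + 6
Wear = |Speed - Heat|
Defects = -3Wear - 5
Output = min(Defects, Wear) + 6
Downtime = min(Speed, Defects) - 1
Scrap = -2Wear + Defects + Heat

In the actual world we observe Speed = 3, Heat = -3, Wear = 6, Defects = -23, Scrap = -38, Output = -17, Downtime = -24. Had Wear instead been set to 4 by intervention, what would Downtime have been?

-18

The intervention breaks the incoming arrows to Wear: Wear = |Speed - Heat| no longer applies, and Wear = 4.
Defects = -3Wear - 5  [with Wear=4]  = -17
Downtime = min(Speed, Defects) - 1  [with Speed=3, Defects=-17]  = -18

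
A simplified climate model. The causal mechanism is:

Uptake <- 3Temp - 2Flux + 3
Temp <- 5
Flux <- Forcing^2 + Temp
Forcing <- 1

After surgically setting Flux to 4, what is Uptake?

The intervention breaks the incoming arrows to Flux: Flux <- Forcing^2 + Temp no longer applies, and Flux = 4.
Uptake = 3Temp - 2Flux + 3  [with Temp=5, Flux=4]  = 10

10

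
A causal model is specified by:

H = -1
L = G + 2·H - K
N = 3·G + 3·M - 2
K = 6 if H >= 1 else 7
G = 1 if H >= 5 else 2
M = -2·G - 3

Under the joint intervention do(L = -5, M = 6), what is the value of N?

22

The joint intervention fixes L = -5, M = 6, removing each variable's own equation.
G = 1 if H >= 5 else 2  [with H=-1]  = 2
N = 3·G + 3·M - 2  [with G=2, M=6]  = 22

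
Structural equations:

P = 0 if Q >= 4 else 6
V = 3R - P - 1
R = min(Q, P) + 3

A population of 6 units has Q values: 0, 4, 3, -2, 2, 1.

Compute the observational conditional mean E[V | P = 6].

Conditioning on P=6 selects the 5 unit(s) with Q ∈ {0, 3, -2, 2, 1}. Their V values: 2, 11, -4, 8, 5. Mean = 4.4.

4.4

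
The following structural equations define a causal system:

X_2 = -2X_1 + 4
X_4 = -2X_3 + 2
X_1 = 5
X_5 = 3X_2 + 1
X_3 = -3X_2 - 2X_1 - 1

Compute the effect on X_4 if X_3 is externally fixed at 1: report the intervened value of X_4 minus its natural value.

12

The intervention breaks the incoming arrows to X_3: X_3 = -3X_2 - 2X_1 - 1 no longer applies, and X_3 = 1.
X_4 = -2X_3 + 2  [with X_3=1]  = 0
Without intervention: X_2 = -2X_1 + 4  [with X_1=5]  = -6; X_3 = -3X_2 - 2X_1 - 1  [with X_2=-6, X_1=5]  = 7; X_4 = -2X_3 + 2  [with X_3=7]  = -12.
Change = 0 − (-12) = 12.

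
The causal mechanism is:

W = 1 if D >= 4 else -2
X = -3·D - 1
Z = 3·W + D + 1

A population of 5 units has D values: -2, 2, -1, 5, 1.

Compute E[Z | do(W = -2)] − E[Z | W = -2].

Every unit gets W=-2 under the intervention. Z values become -7, -3, -6, 0, -4; E[Z|do(W=-2)] = -4.
E[Z|W=-2] averages over only the 4 units with W=-2 (D = -2, 2, -1, 1): Z = -7, -3, -6, -4, mean -5.
Difference = -4 − (-5) = 1.

1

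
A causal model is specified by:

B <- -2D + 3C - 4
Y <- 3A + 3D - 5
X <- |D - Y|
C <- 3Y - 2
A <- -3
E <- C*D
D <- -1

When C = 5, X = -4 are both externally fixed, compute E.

Setting C = 5, X = -4 by intervention discards those variables' equations.
E = C*D  [with C=5, D=-1]  = -5

-5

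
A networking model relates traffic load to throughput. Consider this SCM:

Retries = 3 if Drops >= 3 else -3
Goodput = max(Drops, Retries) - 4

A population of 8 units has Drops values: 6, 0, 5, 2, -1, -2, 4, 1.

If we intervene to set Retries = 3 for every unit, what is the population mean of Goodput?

-0.25

Under do(Retries=3), Retries's equation is replaced by Retries=3 for every unit. Per-unit Goodput: 2, -1, 1, -1, -1, -1, 0, -1. Mean = -0.25.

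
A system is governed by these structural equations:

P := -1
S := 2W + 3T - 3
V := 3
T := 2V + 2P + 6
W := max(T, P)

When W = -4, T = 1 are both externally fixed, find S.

The joint intervention fixes W = -4, T = 1, removing each variable's own equation.
S = 2W + 3T - 3  [with W=-4, T=1]  = -8

-8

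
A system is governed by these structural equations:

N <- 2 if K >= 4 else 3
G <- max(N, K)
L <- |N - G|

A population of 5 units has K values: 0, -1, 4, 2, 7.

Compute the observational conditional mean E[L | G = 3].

E[L|G=3] averages over only the 3 units with G=3 (K = 0, -1, 2): L = 0, 0, 0, mean 0.

0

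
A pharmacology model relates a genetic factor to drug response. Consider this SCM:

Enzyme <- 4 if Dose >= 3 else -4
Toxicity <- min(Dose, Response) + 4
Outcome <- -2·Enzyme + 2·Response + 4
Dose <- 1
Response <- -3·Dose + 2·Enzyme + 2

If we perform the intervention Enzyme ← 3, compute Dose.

1

Under do(Enzyme=3), the mechanism Enzyme <- 4 if Dose >= 3 else -4 is discarded; Enzyme is fixed at 3.
Dose is not downstream of the intervention, so its value is determined by the original equations.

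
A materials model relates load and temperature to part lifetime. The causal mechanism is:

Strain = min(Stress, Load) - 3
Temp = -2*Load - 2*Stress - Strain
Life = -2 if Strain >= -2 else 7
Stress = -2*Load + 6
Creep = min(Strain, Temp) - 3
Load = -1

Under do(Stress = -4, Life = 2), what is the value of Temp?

The joint intervention fixes Stress = -4, Life = 2, removing each variable's own equation.
Strain = min(Stress, Load) - 3  [with Stress=-4, Load=-1]  = -7
Temp = -2*Load - 2*Stress - Strain  [with Load=-1, Stress=-4, Strain=-7]  = 17

17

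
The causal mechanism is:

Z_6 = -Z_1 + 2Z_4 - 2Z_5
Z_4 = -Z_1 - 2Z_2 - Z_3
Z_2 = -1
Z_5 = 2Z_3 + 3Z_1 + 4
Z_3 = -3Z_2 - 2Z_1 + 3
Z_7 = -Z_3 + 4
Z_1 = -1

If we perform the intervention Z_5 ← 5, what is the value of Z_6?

The intervention breaks the incoming arrows to Z_5: Z_5 = 2Z_3 + 3Z_1 + 4 no longer applies, and Z_5 = 5.
Z_3 = -3Z_2 - 2Z_1 + 3  [with Z_2=-1, Z_1=-1]  = 8
Z_4 = -Z_1 - 2Z_2 - Z_3  [with Z_1=-1, Z_2=-1, Z_3=8]  = -5
Z_6 = -Z_1 + 2Z_4 - 2Z_5  [with Z_1=-1, Z_4=-5, Z_5=5]  = -19

-19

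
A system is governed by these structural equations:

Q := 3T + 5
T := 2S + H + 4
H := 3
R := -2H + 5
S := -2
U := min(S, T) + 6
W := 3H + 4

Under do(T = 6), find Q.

23

Intervening sets T = 6 and removes its equation (T := 2S + H + 4).
Q = 3T + 5  [with T=6]  = 23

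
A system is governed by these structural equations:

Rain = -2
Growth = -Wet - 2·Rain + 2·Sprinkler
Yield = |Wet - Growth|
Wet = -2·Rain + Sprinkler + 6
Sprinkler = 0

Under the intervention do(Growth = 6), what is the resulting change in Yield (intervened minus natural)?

Intervening sets Growth = 6 and removes its equation (Growth = -Wet - 2·Rain + 2·Sprinkler).
Wet = -2·Rain + Sprinkler + 6  [with Rain=-2, Sprinkler=0]  = 10
Yield = |Wet - Growth|  [with Wet=10, Growth=6]  = 4
Without intervention: Wet = -2·Rain + Sprinkler + 6  [with Rain=-2, Sprinkler=0]  = 10; Growth = -Wet - 2·Rain + 2·Sprinkler  [with Wet=10, Rain=-2, Sprinkler=0]  = -6; Yield = |Wet - Growth|  [with Wet=10, Growth=-6]  = 16.
Change = 4 − 16 = -12.

-12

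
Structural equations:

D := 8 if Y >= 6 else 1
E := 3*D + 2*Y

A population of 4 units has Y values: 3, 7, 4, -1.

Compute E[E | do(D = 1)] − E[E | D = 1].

Every unit gets D=1 under the intervention. E values become 9, 17, 11, 1; E[E|do(D=1)] = 9.5.
E[E|D=1] averages over only the 3 units with D=1 (Y = 3, 4, -1): E = 9, 11, 1, mean 7.
Difference = 9.5 − 7 = 2.5.

2.5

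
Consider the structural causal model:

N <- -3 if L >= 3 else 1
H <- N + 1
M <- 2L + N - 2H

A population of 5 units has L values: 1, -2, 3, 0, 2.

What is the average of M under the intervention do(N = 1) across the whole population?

-1.4

Under do(N=1), N's equation is replaced by N=1 for every unit. Per-unit M: -1, -7, 3, -3, 1. Mean = -1.4.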